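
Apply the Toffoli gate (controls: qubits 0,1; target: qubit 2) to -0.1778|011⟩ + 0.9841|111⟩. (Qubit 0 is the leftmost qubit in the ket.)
-0.1778|011⟩ + 0.9841|110⟩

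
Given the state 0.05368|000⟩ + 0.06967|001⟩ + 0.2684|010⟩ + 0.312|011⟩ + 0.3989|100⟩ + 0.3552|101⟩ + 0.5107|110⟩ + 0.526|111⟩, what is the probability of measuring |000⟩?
0.002882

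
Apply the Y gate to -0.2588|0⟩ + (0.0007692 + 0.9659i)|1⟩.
(0.9659 - 0.0007692i)|0⟩ - 0.2588i|1⟩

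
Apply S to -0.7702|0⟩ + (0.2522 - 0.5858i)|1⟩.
-0.7702|0⟩ + (0.5858 + 0.2522i)|1⟩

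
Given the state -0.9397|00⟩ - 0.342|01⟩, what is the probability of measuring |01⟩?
0.117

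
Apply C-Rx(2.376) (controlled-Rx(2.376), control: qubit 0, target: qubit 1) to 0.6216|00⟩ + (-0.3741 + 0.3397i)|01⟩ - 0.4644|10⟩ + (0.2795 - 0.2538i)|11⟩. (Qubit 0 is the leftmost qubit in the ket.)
0.6216|00⟩ + (-0.3741 + 0.3397i)|01⟩ + (-0.4089 - 0.2593i)|10⟩ + (0.1044 + 0.336i)|11⟩

C-Rx(2.376) leaves the control-|0⟩ kets |00⟩, |01⟩ unchanged and applies Rx(2.376) to qubit 1 on the control-|1⟩ pair (|10⟩, |11⟩).
Rx(2.376) = [[cos(θ/2), −i·sin(θ/2)], [−i·sin(θ/2), cos(θ/2)]]; θ = 2.376, cos(θ/2) ≈ 0.373516, sin(θ/2) ≈ 0.927624.
With a = amp(|10⟩) = -0.4644 and b = amp(|11⟩) = (0.2795 - 0.2538i):
new amp(|10⟩) = (0.373516)·a + (-0.927624i)·b = (-0.4089 - 0.2593i)
new amp(|11⟩) = (-0.927624i)·a + (0.373516)·b = (0.1044 + 0.336i)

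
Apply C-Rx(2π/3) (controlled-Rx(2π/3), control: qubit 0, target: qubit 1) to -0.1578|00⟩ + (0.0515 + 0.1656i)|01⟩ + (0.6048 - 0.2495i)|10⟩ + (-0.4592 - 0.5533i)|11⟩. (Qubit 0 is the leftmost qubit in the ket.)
-0.1578|00⟩ + (0.0515 + 0.1656i)|01⟩ + (-0.1768 + 0.2729i)|10⟩ + (-0.4457 - 0.8004i)|11⟩

C-Rx(2π/3) leaves the control-|0⟩ kets |00⟩, |01⟩ unchanged and applies Rx(2π/3) to qubit 1 on the control-|1⟩ pair (|10⟩, |11⟩).
Rx(2π/3) = [[cos(θ/2), −i·sin(θ/2)], [−i·sin(θ/2), cos(θ/2)]]; θ = 2π/3, cos(θ/2) ≈ 0.5, sin(θ/2) ≈ 0.866025.
With a = amp(|10⟩) = (0.6048 - 0.2495i) and b = amp(|11⟩) = (-0.4592 - 0.5533i):
new amp(|10⟩) = (0.5)·a + (-0.866025i)·b = (-0.1768 + 0.2729i)
new amp(|11⟩) = (-0.866025i)·a + (0.5)·b = (-0.4457 - 0.8004i)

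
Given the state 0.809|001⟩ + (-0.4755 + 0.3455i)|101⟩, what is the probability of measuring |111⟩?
0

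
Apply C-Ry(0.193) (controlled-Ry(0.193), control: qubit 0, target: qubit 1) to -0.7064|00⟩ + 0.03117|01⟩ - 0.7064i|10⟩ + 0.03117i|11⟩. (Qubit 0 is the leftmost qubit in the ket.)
-0.7064|00⟩ + 0.03117|01⟩ - 0.7061i|10⟩ - 0.03704i|11⟩

C-Ry(0.193) leaves the control-|0⟩ kets |00⟩, |01⟩ unchanged and applies Ry(0.193) to qubit 1 on the control-|1⟩ pair (|10⟩, |11⟩).
Ry(0.193) = [[cos(θ/2), −sin(θ/2)], [sin(θ/2), cos(θ/2)]]; θ = 0.193, cos(θ/2) ≈ 0.995347, sin(θ/2) ≈ 0.0963503.
With a = amp(|10⟩) = -0.7064i and b = amp(|11⟩) = 0.03117i:
new amp(|10⟩) = (0.995347)·a + (-0.0963503)·b = -0.7061i
new amp(|11⟩) = (0.0963503)·a + (0.995347)·b = -0.03704i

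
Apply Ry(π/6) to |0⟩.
0.9659|0⟩ + 0.2588|1⟩

Ry(π/6) = [[cos(θ/2), −sin(θ/2)], [sin(θ/2), cos(θ/2)]]; θ = π/6, cos(θ/2) ≈ 0.965926, sin(θ/2) ≈ 0.258819.
With a = amp(|0⟩) = 1 and b = amp(|1⟩) = 0:
new amp(|0⟩) = (0.965926)·a + (-0.258819)·b = 0.9659
new amp(|1⟩) = (0.258819)·a + (0.965926)·b = 0.2588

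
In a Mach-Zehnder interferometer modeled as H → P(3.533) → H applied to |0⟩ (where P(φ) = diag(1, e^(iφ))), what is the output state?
(0.03781 - 0.1907i)|0⟩ + (0.9622 + 0.1907i)|1⟩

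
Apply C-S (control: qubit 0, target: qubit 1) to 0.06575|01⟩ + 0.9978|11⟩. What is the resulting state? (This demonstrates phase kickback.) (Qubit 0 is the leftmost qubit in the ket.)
0.06575|01⟩ + 0.9978i|11⟩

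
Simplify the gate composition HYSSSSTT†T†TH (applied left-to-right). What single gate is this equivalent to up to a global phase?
Y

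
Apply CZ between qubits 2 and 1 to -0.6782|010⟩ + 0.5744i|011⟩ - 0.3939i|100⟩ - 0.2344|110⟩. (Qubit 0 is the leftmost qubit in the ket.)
-0.6782|010⟩ - 0.5744i|011⟩ - 0.3939i|100⟩ - 0.2344|110⟩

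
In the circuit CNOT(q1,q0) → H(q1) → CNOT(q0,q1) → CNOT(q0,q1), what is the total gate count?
4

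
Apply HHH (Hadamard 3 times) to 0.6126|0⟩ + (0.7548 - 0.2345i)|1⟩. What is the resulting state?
(0.9669 - 0.1658i)|0⟩ + (-0.1006 + 0.1658i)|1⟩

H² = I, so H^3 = H: a single Hadamard. With (a, b) = (0.6126, (0.7548 - 0.2345i)), H gives ((a + b)/√2, (a − b)/√2) = ((0.9669 - 0.1658i), (-0.1006 + 0.1658i)).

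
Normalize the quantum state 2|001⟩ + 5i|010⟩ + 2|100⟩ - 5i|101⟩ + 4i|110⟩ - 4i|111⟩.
0.2108|001⟩ + 0.527i|010⟩ + 0.2108|100⟩ - 0.527i|101⟩ + 0.4216i|110⟩ - 0.4216i|111⟩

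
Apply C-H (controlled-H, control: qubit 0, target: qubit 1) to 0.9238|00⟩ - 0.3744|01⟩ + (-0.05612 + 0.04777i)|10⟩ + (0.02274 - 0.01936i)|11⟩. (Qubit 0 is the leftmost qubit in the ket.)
0.9238|00⟩ - 0.3744|01⟩ + (-0.0236 + 0.02009i)|10⟩ + (-0.05576 + 0.04747i)|11⟩

C-H leaves the control-|0⟩ kets |00⟩, |01⟩ unchanged and applies H to qubit 1 on the control-|1⟩ pair (|10⟩, |11⟩).
H = [[1/√2, 1/√2], [1/√2, -1/√2]].
With a = amp(|10⟩) = (-0.05612 + 0.04777i) and b = amp(|11⟩) = (0.02274 - 0.01936i):
new amp(|10⟩) = (1/√2)·a + (1/√2)·b = (-0.0236 + 0.02009i)
new amp(|11⟩) = (1/√2)·a + (-1/√2)·b = (-0.05576 + 0.04747i)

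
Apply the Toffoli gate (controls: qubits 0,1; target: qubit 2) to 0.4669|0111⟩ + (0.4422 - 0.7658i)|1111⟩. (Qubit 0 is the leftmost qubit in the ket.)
0.4669|0111⟩ + (0.4422 - 0.7658i)|1101⟩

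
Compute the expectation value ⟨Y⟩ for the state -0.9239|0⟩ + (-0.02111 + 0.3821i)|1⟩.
-0.706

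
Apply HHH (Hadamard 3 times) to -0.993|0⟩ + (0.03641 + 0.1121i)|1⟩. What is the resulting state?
(-0.6764 + 0.07927i)|0⟩ + (-0.7279 - 0.07927i)|1⟩

H² = I, so H^3 = H: a single Hadamard. With (a, b) = (-0.993, (0.03641 + 0.1121i)), H gives ((a + b)/√2, (a − b)/√2) = ((-0.6764 + 0.07927i), (-0.7279 - 0.07927i)).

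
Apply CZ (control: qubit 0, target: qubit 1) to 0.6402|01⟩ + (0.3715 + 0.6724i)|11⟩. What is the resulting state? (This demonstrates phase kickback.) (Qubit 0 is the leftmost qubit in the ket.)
0.6402|01⟩ + (-0.3715 - 0.6724i)|11⟩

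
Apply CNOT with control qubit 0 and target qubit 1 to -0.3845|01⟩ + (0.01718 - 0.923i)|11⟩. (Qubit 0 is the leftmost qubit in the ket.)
-0.3845|01⟩ + (0.01718 - 0.923i)|10⟩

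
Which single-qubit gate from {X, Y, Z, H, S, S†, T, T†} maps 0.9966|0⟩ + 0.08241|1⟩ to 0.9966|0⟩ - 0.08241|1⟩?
Z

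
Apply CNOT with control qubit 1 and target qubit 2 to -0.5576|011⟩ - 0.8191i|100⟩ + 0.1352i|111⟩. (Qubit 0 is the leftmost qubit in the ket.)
-0.5576|010⟩ - 0.8191i|100⟩ + 0.1352i|110⟩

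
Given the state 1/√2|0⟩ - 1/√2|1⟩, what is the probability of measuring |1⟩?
1/2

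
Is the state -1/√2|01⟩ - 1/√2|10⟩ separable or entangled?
Entangled

Writing the state as a|00⟩ + b|01⟩ + c|10⟩ + d|11⟩, it is a product state iff ad − bc = 0.
Here (a, b, c, d) = (0, -1/√2, -1/√2, 0): ad − bc = (0)(0) − (-1/√2)(-1/√2) = -1/2 ≠ 0, so the state is entangled.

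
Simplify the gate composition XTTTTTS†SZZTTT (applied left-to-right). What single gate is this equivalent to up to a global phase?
X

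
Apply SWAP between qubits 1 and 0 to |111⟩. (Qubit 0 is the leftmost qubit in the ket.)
|111⟩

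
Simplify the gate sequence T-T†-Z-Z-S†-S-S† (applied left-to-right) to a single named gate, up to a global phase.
S†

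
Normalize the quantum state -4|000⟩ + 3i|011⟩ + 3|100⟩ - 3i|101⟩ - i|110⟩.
-0.603|000⟩ + 0.4523i|011⟩ + 0.4523|100⟩ - 0.4523i|101⟩ - 0.1508i|110⟩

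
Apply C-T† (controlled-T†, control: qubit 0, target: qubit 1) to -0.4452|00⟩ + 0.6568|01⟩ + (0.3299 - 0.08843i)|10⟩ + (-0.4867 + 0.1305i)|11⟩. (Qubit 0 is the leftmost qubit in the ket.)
-0.4452|00⟩ + 0.6568|01⟩ + (0.3299 - 0.08843i)|10⟩ + (-0.2519 + 0.4364i)|11⟩

C-T† leaves the control-|0⟩ kets |00⟩, |01⟩ unchanged and applies T† to qubit 1 on the control-|1⟩ pair (|10⟩, |11⟩).
T† = [[1, 0], [0, (1/√2 - (1/√2)i)]].
With a = amp(|10⟩) = (0.3299 - 0.08843i) and b = amp(|11⟩) = (-0.4867 + 0.1305i):
new amp(|10⟩) = (1)·a = (0.3299 - 0.08843i)
new amp(|11⟩) = (1/√2 - (1/√2)i)·b = (-0.2519 + 0.4364i)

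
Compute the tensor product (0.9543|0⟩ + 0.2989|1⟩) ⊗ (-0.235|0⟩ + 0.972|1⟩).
-0.2243|00⟩ + 0.9276|01⟩ - 0.07024|10⟩ + 0.2905|11⟩

amp(|b₁b₂…⟩) = product of the factor amplitudes for bits b₁, b₂, …; only kets whose every factor amplitude is nonzero survive.
|00⟩: (0.9543)(-0.235) = -0.2243
|01⟩: (0.9543)(0.972) = 0.9276
|10⟩: (0.2989)(-0.235) = -0.07024
|11⟩: (0.2989)(0.972) = 0.2905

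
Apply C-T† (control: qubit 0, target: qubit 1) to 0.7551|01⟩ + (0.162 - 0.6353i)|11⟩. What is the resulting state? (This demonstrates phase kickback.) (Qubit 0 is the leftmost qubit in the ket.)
0.7551|01⟩ + (-0.3347 - 0.5638i)|11⟩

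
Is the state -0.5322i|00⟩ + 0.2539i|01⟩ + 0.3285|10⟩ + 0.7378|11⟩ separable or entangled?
Entangled

Writing the state as a|00⟩ + b|01⟩ + c|10⟩ + d|11⟩, it is a product state iff ad − bc = 0.
Here (a, b, c, d) = (-0.5322i, 0.2539i, 0.3285, 0.7378): ad − bc = (-0.5322i)(0.7378) − (0.2539i)(0.3285) = -0.4761i ≠ 0, so the state is entangled.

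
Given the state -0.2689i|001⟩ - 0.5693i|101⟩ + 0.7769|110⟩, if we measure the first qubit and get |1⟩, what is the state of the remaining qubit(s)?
-0.5911i|01⟩ + 0.8066|10⟩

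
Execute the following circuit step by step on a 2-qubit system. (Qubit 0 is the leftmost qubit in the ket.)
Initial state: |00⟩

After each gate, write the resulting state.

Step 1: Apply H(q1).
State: 1/√2|00⟩ + 1/√2|01⟩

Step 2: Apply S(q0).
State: 1/√2|00⟩ + 1/√2|01⟩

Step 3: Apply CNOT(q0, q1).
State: 1/√2|00⟩ + 1/√2|01⟩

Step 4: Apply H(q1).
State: |00⟩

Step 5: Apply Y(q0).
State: i|10⟩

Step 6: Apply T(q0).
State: (-1/√2 + (1/√2)i)|10⟩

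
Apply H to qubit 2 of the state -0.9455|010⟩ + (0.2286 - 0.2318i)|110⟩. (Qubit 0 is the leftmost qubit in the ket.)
-0.6686|010⟩ - 0.6686|011⟩ + (0.1616 - 0.1639i)|110⟩ + (0.1616 - 0.1639i)|111⟩

H on qubit 2 mixes each pair of kets that differ only in qubit 2: amplitudes (a, b) of (|…0…⟩, |…1…⟩) become ((a + b)/√2, (a − b)/√2). Kets absent from the input have amplitude 0.
(|010⟩, |011⟩): (a, b) = (-0.9455, 0) → (-0.6686, -0.6686)
(|110⟩, |111⟩): (a, b) = ((0.2286 - 0.2318i), 0) → ((0.1616 - 0.1639i), (0.1616 - 0.1639i))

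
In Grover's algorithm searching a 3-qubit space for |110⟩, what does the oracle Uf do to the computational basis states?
Uf|x⟩ = -|x⟩ if x = 110, else |x⟩ (phase flip on target)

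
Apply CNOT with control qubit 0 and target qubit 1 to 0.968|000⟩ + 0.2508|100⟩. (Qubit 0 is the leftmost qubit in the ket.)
0.968|000⟩ + 0.2508|110⟩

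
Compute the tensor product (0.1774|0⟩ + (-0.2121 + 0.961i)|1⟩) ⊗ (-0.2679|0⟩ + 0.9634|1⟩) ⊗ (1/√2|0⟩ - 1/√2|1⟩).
-0.03361|000⟩ + 0.03361|001⟩ + 0.1208|010⟩ - 0.1208|011⟩ + (0.04018 - 0.182i)|100⟩ + (-0.04018 + 0.182i)|101⟩ + (-0.1445 + 0.6547i)|110⟩ + (0.1445 - 0.6547i)|111⟩

amp(|b₁b₂…⟩) = product of the factor amplitudes for bits b₁, b₂, …; only kets whose every factor amplitude is nonzero survive.
|000⟩: (0.1774)(-0.2679)(1/√2) = -0.03361
|001⟩: (0.1774)(-0.2679)(-1/√2) = 0.03361
|010⟩: (0.1774)(0.9634)(1/√2) = 0.1208
|011⟩: (0.1774)(0.9634)(-1/√2) = -0.1208
|100⟩: (-0.2121 + 0.961i)(-0.2679)(1/√2) = (0.04018 - 0.182i)
|101⟩: (-0.2121 + 0.961i)(-0.2679)(-1/√2) = (-0.04018 + 0.182i)
|110⟩: (-0.2121 + 0.961i)(0.9634)(1/√2) = (-0.1445 + 0.6547i)
|111⟩: (-0.2121 + 0.961i)(0.9634)(-1/√2) = (0.1445 - 0.6547i)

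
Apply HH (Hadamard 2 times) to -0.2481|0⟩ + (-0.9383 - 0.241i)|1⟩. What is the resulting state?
-0.2481|0⟩ + (-0.9383 - 0.241i)|1⟩

H² = I, so an even number of Hadamards cancels: H^2 = I and the state is unchanged.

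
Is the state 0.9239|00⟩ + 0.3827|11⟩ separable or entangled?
Entangled

Writing the state as a|00⟩ + b|01⟩ + c|10⟩ + d|11⟩, it is a product state iff ad − bc = 0.
Here (a, b, c, d) = (0.9239, 0, 0, 0.3827): ad − bc = (0.9239)(0.3827) − (0)(0) = 0.3536 ≠ 0, so the state is entangled.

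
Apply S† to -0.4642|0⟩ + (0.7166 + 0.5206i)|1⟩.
-0.4642|0⟩ + (0.5206 - 0.7166i)|1⟩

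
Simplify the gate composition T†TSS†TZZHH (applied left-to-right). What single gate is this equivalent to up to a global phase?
T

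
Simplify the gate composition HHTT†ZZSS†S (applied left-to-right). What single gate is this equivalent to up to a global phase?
S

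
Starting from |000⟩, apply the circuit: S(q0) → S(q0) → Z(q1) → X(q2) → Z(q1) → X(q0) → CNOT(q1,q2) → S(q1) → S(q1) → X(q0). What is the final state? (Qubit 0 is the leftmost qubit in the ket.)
|001⟩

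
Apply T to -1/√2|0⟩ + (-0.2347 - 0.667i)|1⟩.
-1/√2|0⟩ + (0.3057 - 0.6376i)|1⟩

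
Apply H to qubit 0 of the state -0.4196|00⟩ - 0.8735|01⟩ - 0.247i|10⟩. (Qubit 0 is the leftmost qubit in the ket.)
(-0.2967 - 0.1747i)|00⟩ - 0.6177|01⟩ + (-0.2967 + 0.1747i)|10⟩ - 0.6177|11⟩

H on qubit 0 mixes each pair of kets that differ only in qubit 0: amplitudes (a, b) of (|…0…⟩, |…1…⟩) become ((a + b)/√2, (a − b)/√2). Kets absent from the input have amplitude 0.
(|00⟩, |10⟩): (a, b) = (-0.4196, -0.247i) → ((-0.2967 - 0.1747i), (-0.2967 + 0.1747i))
(|01⟩, |11⟩): (a, b) = (-0.8735, 0) → (-0.6177, -0.6177)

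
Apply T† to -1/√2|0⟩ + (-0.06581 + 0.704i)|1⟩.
-1/√2|0⟩ + (0.4513 + 0.5443i)|1⟩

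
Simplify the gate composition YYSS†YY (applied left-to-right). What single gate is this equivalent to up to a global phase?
I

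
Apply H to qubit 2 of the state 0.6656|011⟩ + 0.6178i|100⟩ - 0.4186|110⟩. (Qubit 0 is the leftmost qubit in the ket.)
0.4707|010⟩ - 0.4707|011⟩ + 0.4369i|100⟩ + 0.4369i|101⟩ - 0.296|110⟩ - 0.296|111⟩

H on qubit 2 mixes each pair of kets that differ only in qubit 2: amplitudes (a, b) of (|…0…⟩, |…1…⟩) become ((a + b)/√2, (a − b)/√2). Kets absent from the input have amplitude 0.
(|010⟩, |011⟩): (a, b) = (0, 0.6656) → (0.4707, -0.4707)
(|100⟩, |101⟩): (a, b) = (0.6178i, 0) → (0.4369i, 0.4369i)
(|110⟩, |111⟩): (a, b) = (-0.4186, 0) → (-0.296, -0.296)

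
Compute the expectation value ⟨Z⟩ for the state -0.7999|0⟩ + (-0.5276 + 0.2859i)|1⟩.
0.2797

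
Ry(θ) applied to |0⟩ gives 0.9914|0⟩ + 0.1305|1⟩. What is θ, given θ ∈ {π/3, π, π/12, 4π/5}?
π/12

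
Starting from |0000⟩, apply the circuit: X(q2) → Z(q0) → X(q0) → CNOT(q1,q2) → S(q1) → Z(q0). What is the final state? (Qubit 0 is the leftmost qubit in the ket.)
-|1010⟩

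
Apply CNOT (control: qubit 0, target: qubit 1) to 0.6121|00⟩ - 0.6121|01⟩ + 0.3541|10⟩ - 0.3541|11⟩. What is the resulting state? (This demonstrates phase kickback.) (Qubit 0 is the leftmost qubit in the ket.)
0.6121|00⟩ - 0.6121|01⟩ - 0.3541|10⟩ + 0.3541|11⟩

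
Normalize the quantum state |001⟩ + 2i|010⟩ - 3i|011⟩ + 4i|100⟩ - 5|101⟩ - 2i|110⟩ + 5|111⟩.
0.1091|001⟩ + 0.2182i|010⟩ - 0.3273i|011⟩ + 0.4364i|100⟩ - 0.5455|101⟩ - 0.2182i|110⟩ + 0.5455|111⟩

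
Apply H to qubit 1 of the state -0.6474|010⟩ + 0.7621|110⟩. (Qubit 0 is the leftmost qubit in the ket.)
-0.4578|000⟩ + 0.4578|010⟩ + 0.5389|100⟩ - 0.5389|110⟩

H on qubit 1 mixes each pair of kets that differ only in qubit 1: amplitudes (a, b) of (|…0…⟩, |…1…⟩) become ((a + b)/√2, (a − b)/√2). Kets absent from the input have amplitude 0.
(|000⟩, |010⟩): (a, b) = (0, -0.6474) → (-0.4578, 0.4578)
(|100⟩, |110⟩): (a, b) = (0, 0.7621) → (0.5389, -0.5389)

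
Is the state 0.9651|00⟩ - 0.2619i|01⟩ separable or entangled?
Separable

Writing the state as a|00⟩ + b|01⟩ + c|10⟩ + d|11⟩, it is a product state iff ad − bc = 0.
Here (a, b, c, d) = (0.9651, -0.2619i, 0, 0): ad − bc = (0.9651)(0) − (-0.2619i)(0) = 0, so the state is separable.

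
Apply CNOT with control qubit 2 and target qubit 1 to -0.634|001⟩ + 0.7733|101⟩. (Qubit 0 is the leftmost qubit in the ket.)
-0.634|011⟩ + 0.7733|111⟩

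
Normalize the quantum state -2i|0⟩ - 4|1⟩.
-(1/√5)i|0⟩ - 0.8944|1⟩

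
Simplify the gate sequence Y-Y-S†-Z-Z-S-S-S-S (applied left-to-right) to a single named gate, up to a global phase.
S†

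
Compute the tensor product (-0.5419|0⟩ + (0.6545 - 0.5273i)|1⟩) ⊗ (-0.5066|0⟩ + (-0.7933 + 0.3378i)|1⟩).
0.2745|00⟩ + (0.4299 - 0.1831i)|01⟩ + (-0.3316 + 0.2671i)|10⟩ + (-0.3411 + 0.6394i)|11⟩

amp(|b₁b₂…⟩) = product of the factor amplitudes for bits b₁, b₂, …; only kets whose every factor amplitude is nonzero survive.
|00⟩: (-0.5419)(-0.5066) = 0.2745
|01⟩: (-0.5419)(-0.7933 + 0.3378i) = (0.4299 - 0.1831i)
|10⟩: (0.6545 - 0.5273i)(-0.5066) = (-0.3316 + 0.2671i)
|11⟩: (0.6545 - 0.5273i)(-0.7933 + 0.3378i) = (-0.3411 + 0.6394i)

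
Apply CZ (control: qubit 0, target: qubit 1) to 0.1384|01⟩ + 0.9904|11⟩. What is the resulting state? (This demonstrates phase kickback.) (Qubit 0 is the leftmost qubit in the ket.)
0.1384|01⟩ - 0.9904|11⟩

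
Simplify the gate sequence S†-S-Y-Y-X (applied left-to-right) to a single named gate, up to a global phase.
X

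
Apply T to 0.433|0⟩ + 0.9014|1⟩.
0.433|0⟩ + (0.6374 + 0.6374i)|1⟩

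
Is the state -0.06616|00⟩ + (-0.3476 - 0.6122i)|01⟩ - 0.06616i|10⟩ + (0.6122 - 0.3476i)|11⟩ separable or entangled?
Separable

Writing the state as a|00⟩ + b|01⟩ + c|10⟩ + d|11⟩, it is a product state iff ad − bc = 0.
Here (a, b, c, d) = (-0.06616, (-0.3476 - 0.6122i), -0.06616i, (0.6122 - 0.3476i)): ad − bc = (-0.06616)(0.6122 - 0.3476i) − (-0.3476 - 0.6122i)(-0.06616i) = 0, so the state is separable.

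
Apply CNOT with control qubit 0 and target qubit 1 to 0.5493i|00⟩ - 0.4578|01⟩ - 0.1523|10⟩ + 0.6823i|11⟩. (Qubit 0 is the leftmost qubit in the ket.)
0.5493i|00⟩ - 0.4578|01⟩ + 0.6823i|10⟩ - 0.1523|11⟩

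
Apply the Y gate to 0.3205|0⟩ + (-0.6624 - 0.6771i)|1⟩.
(-0.6771 + 0.6624i)|0⟩ + 0.3205i|1⟩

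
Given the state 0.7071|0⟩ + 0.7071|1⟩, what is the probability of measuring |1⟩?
0.5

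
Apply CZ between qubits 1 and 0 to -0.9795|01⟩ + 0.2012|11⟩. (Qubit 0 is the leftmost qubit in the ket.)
-0.9795|01⟩ - 0.2012|11⟩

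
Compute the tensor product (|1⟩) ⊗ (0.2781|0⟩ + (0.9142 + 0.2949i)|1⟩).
0.2781|10⟩ + (0.9142 + 0.2949i)|11⟩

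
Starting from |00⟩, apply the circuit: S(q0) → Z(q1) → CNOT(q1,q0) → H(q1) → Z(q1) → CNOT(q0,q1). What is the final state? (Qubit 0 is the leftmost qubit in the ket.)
1/√2|00⟩ - 1/√2|01⟩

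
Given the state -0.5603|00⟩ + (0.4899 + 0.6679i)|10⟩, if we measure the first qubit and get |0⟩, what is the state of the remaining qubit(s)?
-|0⟩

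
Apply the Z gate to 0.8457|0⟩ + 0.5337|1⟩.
0.8457|0⟩ - 0.5337|1⟩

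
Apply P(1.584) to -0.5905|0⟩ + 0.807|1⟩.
-0.5905|0⟩ + (-0.01066 + 0.8069i)|1⟩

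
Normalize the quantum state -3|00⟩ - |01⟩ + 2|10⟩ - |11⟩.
-0.7746|00⟩ - 0.2582|01⟩ + 0.5164|10⟩ - 0.2582|11⟩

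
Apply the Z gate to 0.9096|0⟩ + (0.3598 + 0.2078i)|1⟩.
0.9096|0⟩ + (-0.3598 - 0.2078i)|1⟩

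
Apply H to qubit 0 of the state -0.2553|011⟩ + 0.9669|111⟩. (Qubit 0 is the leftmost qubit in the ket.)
0.5032|011⟩ - 0.8642|111⟩

H on qubit 0 mixes each pair of kets that differ only in qubit 0: amplitudes (a, b) of (|…0…⟩, |…1…⟩) become ((a + b)/√2, (a − b)/√2). Kets absent from the input have amplitude 0.
(|011⟩, |111⟩): (a, b) = (-0.2553, 0.9669) → (0.5032, -0.8642)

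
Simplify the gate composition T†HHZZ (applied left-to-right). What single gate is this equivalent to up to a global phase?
T†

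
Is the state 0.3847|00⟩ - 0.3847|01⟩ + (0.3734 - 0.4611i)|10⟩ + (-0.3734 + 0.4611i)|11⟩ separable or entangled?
Separable

Writing the state as a|00⟩ + b|01⟩ + c|10⟩ + d|11⟩, it is a product state iff ad − bc = 0.
Here (a, b, c, d) = (0.3847, -0.3847, (0.3734 - 0.4611i), (-0.3734 + 0.4611i)): ad − bc = (0.3847)(-0.3734 + 0.4611i) − (-0.3847)(0.3734 - 0.4611i) = 0, so the state is separable.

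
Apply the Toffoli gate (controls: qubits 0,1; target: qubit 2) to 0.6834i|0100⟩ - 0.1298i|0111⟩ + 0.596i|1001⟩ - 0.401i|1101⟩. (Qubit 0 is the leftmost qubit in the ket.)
0.6834i|0100⟩ - 0.1298i|0111⟩ + 0.596i|1001⟩ - 0.401i|1111⟩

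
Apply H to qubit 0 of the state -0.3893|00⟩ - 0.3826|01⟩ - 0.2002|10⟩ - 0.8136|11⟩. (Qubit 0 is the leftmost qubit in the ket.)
-0.4168|00⟩ - 0.8458|01⟩ - 0.1337|10⟩ + 0.3048|11⟩

H on qubit 0 mixes each pair of kets that differ only in qubit 0: amplitudes (a, b) of (|…0…⟩, |…1…⟩) become ((a + b)/√2, (a − b)/√2). Kets absent from the input have amplitude 0.
(|00⟩, |10⟩): (a, b) = (-0.3893, -0.2002) → (-0.4168, -0.1337)
(|01⟩, |11⟩): (a, b) = (-0.3826, -0.8136) → (-0.8458, 0.3048)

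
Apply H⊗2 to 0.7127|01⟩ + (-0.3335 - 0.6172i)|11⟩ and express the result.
(0.1896 - 0.3086i)|00⟩ + (-0.1896 + 0.3086i)|01⟩ + (0.5231 + 0.3086i)|10⟩ + (-0.5231 - 0.3086i)|11⟩

H⊗2 gives amp(|y⟩) = (1/2) Σ_x (−1)^(x·y) amp(|x⟩), where x·y is the number of positions in which both x and y have a 1.
|00⟩: (0.7127 + (-0.3335 - 0.6172i))/2 = (0.1896 - 0.3086i)
|01⟩: (-0.7127 - (-0.3335 - 0.6172i))/2 = (-0.1896 + 0.3086i)
|10⟩: (0.7127 - (-0.3335 - 0.6172i))/2 = (0.5231 + 0.3086i)
|11⟩: (-0.7127 + (-0.3335 - 0.6172i))/2 = (-0.5231 - 0.3086i)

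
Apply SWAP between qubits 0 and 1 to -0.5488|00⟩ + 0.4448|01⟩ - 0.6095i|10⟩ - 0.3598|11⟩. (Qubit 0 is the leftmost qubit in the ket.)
-0.5488|00⟩ - 0.6095i|01⟩ + 0.4448|10⟩ - 0.3598|11⟩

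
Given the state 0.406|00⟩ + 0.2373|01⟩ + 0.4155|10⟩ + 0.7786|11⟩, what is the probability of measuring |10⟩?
0.1726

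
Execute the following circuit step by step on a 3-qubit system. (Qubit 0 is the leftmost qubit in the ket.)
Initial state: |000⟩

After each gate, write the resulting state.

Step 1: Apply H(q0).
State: 1/√2|000⟩ + 1/√2|100⟩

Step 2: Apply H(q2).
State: 1/2|000⟩ + 1/2|001⟩ + 1/2|100⟩ + 1/2|101⟩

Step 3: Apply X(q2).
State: 1/2|000⟩ + 1/2|001⟩ + 1/2|100⟩ + 1/2|101⟩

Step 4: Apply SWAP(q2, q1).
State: 1/2|000⟩ + 1/2|010⟩ + 1/2|100⟩ + 1/2|110⟩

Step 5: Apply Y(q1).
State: -(1/2)i|000⟩ + (1/2)i|010⟩ - (1/2)i|100⟩ + (1/2)i|110⟩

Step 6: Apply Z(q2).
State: -(1/2)i|000⟩ + (1/2)i|010⟩ - (1/2)i|100⟩ + (1/2)i|110⟩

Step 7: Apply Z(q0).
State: -(1/2)i|000⟩ + (1/2)i|010⟩ + (1/2)i|100⟩ - (1/2)i|110⟩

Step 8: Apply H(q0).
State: -(1/√2)i|100⟩ + (1/√2)i|110⟩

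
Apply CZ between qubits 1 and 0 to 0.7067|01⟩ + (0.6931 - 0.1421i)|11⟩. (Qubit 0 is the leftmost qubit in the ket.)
0.7067|01⟩ + (-0.6931 + 0.1421i)|11⟩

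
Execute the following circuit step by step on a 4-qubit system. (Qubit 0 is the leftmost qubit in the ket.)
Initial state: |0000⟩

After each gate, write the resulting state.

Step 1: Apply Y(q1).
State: i|0100⟩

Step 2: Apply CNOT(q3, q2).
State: i|0100⟩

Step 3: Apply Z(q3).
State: i|0100⟩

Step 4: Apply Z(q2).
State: i|0100⟩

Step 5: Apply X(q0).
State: i|1100⟩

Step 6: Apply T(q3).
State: i|1100⟩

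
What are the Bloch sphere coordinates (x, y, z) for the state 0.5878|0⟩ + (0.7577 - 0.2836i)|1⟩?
(0.8908, -0.3334, -0.309)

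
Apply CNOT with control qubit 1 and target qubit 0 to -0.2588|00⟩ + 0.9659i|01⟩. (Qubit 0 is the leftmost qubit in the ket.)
-0.2588|00⟩ + 0.9659i|11⟩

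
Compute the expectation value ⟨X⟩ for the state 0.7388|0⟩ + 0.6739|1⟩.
0.9958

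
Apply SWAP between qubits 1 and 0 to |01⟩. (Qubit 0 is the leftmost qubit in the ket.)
|10⟩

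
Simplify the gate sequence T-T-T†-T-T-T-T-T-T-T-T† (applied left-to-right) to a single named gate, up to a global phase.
T†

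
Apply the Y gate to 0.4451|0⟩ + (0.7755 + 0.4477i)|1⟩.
(0.4477 - 0.7755i)|0⟩ + 0.4451i|1⟩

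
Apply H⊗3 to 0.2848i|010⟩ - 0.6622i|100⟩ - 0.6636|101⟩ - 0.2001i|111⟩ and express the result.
(-0.2346 - 0.2042i)|000⟩ + (0.2346 - 0.06269i)|001⟩ + (-0.2346 - 0.2641i)|010⟩ + (0.2346 - 0.4056i)|011⟩ + (0.2346 + 0.4056i)|100⟩ + (-0.2346 + 0.2641i)|101⟩ + (0.2346 + 0.06269i)|110⟩ + (-0.2346 + 0.2042i)|111⟩

H⊗3 gives amp(|y⟩) = (1/2√2) Σ_x (−1)^(x·y) amp(|x⟩), where x·y is the number of positions in which both x and y have a 1.
|000⟩: (0.2848i - 0.6622i - 0.6636 - 0.2001i)/(2√2) = (-0.2346 - 0.2042i)
|001⟩: (0.2848i - 0.6622i + 0.6636 + 0.2001i)/(2√2) = (0.2346 - 0.06269i)
|010⟩: (-0.2848i - 0.6622i - 0.6636 + 0.2001i)/(2√2) = (-0.2346 - 0.2641i)
|011⟩: (-0.2848i - 0.6622i + 0.6636 - 0.2001i)/(2√2) = (0.2346 - 0.4056i)
|100⟩: (0.2848i + 0.6622i + 0.6636 + 0.2001i)/(2√2) = (0.2346 + 0.4056i)
|101⟩: (0.2848i + 0.6622i - 0.6636 - 0.2001i)/(2√2) = (-0.2346 + 0.2641i)
|110⟩: (-0.2848i + 0.6622i + 0.6636 - 0.2001i)/(2√2) = (0.2346 + 0.06269i)
|111⟩: (-0.2848i + 0.6622i - 0.6636 + 0.2001i)/(2√2) = (-0.2346 + 0.2042i)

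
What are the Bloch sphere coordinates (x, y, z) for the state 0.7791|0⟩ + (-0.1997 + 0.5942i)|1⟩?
(-0.3112, 0.9259, 0.214)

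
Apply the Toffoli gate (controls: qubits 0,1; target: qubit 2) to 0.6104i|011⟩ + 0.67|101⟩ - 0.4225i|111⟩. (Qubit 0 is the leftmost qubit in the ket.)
0.6104i|011⟩ + 0.67|101⟩ - 0.4225i|110⟩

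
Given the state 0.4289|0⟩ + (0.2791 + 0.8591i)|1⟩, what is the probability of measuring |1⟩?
0.8159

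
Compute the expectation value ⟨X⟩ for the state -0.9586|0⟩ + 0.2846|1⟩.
-0.5456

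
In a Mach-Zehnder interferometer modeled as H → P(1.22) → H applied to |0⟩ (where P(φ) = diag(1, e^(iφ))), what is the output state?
(0.6718 + 0.4695i)|0⟩ + (0.3282 - 0.4695i)|1⟩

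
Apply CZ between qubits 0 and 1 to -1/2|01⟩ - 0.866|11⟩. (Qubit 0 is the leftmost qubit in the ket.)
-1/2|01⟩ + 0.866|11⟩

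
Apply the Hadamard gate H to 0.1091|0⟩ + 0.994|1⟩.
0.78|0⟩ - 0.6257|1⟩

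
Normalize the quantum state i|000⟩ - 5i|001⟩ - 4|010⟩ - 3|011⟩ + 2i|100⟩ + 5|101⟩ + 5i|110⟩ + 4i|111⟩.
0.09091i|000⟩ - 0.4545i|001⟩ - 0.3636|010⟩ - 0.2727|011⟩ + 0.1818i|100⟩ + 0.4545|101⟩ + 0.4545i|110⟩ + 0.3636i|111⟩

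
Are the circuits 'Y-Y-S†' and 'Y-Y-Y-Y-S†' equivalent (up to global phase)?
Yes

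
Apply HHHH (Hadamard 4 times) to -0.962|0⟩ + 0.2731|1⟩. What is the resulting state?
-0.962|0⟩ + 0.2731|1⟩

H² = I, so an even number of Hadamards cancels: H^4 = I and the state is unchanged.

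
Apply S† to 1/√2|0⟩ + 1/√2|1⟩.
1/√2|0⟩ - (1/√2)i|1⟩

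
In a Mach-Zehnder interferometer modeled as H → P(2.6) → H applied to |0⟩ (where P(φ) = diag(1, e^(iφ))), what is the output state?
(0.07156 + 0.2578i)|0⟩ + (0.9284 - 0.2578i)|1⟩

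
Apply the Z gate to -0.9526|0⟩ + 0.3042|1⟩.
-0.9526|0⟩ - 0.3042|1⟩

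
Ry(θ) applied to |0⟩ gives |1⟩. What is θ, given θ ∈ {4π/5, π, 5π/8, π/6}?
π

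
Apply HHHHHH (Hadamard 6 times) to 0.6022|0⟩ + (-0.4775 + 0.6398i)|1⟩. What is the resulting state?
0.6022|0⟩ + (-0.4775 + 0.6398i)|1⟩

H² = I, so an even number of Hadamards cancels: H^6 = I and the state is unchanged.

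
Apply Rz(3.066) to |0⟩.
(0.03779 - 0.9993i)|0⟩

Rz(3.066) = [[e^(−iθ/2), 0], [0, e^(iθ/2)]] with e^(±iθ/2) = cos(θ/2) ± i·sin(θ/2); θ = 3.066, cos(θ/2) ≈ 0.0377873, sin(θ/2) ≈ 0.999286.
With a = amp(|0⟩) = 1 and b = amp(|1⟩) = 0:
new amp(|0⟩) = (0.0377873 - 0.999286i)·a = (0.03779 - 0.9993i)
new amp(|1⟩) = (0.0377873 + 0.999286i)·b = 0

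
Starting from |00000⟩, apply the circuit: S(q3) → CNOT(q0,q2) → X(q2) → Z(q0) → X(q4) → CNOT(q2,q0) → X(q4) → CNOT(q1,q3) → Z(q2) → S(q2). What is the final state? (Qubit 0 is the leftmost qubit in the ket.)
-i|10100⟩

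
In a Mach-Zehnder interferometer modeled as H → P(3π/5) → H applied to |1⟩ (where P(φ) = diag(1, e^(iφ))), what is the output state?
(0.6545 - 0.4755i)|0⟩ + (0.3455 + 0.4755i)|1⟩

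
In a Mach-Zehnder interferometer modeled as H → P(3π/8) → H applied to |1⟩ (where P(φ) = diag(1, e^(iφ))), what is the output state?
(0.3087 - 0.4619i)|0⟩ + (0.6913 + 0.4619i)|1⟩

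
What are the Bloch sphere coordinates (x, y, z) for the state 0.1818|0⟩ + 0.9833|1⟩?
(0.3575, 0, -0.9338)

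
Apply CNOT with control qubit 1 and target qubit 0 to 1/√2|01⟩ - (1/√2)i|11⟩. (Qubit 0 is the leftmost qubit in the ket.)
-(1/√2)i|01⟩ + 1/√2|11⟩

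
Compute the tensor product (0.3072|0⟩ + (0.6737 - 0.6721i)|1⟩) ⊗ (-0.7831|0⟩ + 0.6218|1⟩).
-0.2406|00⟩ + 0.191|01⟩ + (-0.5276 + 0.5263i)|10⟩ + (0.4189 - 0.4179i)|11⟩

amp(|b₁b₂…⟩) = product of the factor amplitudes for bits b₁, b₂, …; only kets whose every factor amplitude is nonzero survive.
|00⟩: (0.3072)(-0.7831) = -0.2406
|01⟩: (0.3072)(0.6218) = 0.191
|10⟩: (0.6737 - 0.6721i)(-0.7831) = (-0.5276 + 0.5263i)
|11⟩: (0.6737 - 0.6721i)(0.6218) = (0.4189 - 0.4179i)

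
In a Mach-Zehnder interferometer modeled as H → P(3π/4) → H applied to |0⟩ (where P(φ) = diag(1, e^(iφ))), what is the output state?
(0.1464 + (1/√8)i)|0⟩ + (0.8536 - (1/√8)i)|1⟩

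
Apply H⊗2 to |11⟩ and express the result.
1/2|00⟩ - 1/2|01⟩ - 1/2|10⟩ + 1/2|11⟩

H⊗2 gives amp(|y⟩) = (1/2) Σ_x (−1)^(x·y) amp(|x⟩), where x·y is the number of positions in which both x and y have a 1.
|00⟩: (1)/2 = 1/2
|01⟩: (-1)/2 = -1/2
|10⟩: (-1)/2 = -1/2
|11⟩: (1)/2 = 1/2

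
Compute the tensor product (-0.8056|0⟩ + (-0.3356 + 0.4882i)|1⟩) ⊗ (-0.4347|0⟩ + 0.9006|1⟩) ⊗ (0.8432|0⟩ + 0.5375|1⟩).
0.2953|000⟩ + 0.1882|001⟩ - 0.6118|010⟩ - 0.39|011⟩ + (0.123 - 0.1789i)|100⟩ + (0.07841 - 0.1141i)|101⟩ + (-0.2548 + 0.3707i)|110⟩ + (-0.1625 + 0.2363i)|111⟩

amp(|b₁b₂…⟩) = product of the factor amplitudes for bits b₁, b₂, …; only kets whose every factor amplitude is nonzero survive.
|000⟩: (-0.8056)(-0.4347)(0.8432) = 0.2953
|001⟩: (-0.8056)(-0.4347)(0.5375) = 0.1882
|010⟩: (-0.8056)(0.9006)(0.8432) = -0.6118
|011⟩: (-0.8056)(0.9006)(0.5375) = -0.39
|100⟩: (-0.3356 + 0.4882i)(-0.4347)(0.8432) = (0.123 - 0.1789i)
|101⟩: (-0.3356 + 0.4882i)(-0.4347)(0.5375) = (0.07841 - 0.1141i)
|110⟩: (-0.3356 + 0.4882i)(0.9006)(0.8432) = (-0.2548 + 0.3707i)
|111⟩: (-0.3356 + 0.4882i)(0.9006)(0.5375) = (-0.1625 + 0.2363i)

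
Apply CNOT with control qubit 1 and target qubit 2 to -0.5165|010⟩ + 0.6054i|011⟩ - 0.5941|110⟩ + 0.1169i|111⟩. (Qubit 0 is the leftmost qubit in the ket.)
0.6054i|010⟩ - 0.5165|011⟩ + 0.1169i|110⟩ - 0.5941|111⟩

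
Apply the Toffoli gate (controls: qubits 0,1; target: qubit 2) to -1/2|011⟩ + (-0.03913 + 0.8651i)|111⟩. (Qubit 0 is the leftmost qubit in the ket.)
-1/2|011⟩ + (-0.03913 + 0.8651i)|110⟩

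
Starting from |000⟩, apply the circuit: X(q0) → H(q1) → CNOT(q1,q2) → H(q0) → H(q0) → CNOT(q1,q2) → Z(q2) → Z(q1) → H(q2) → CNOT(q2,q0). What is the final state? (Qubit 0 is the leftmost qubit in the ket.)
1/2|001⟩ - 1/2|011⟩ + 1/2|100⟩ - 1/2|110⟩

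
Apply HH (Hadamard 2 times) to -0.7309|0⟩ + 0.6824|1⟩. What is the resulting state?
-0.7309|0⟩ + 0.6824|1⟩

H² = I, so an even number of Hadamards cancels: H^2 = I and the state is unchanged.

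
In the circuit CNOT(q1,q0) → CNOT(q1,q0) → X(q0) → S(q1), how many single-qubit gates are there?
2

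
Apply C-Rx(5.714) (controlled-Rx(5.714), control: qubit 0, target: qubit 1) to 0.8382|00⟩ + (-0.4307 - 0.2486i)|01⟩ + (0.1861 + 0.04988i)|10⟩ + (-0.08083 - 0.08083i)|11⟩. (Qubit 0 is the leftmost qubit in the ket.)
0.8382|00⟩ + (-0.4307 - 0.2486i)|01⟩ + (-0.2013 - 0.02518i)|10⟩ + (0.09158 + 0.02533i)|11⟩

C-Rx(5.714) leaves the control-|0⟩ kets |00⟩, |01⟩ unchanged and applies Rx(5.714) to qubit 1 on the control-|1⟩ pair (|10⟩, |11⟩).
Rx(5.714) = [[cos(θ/2), −i·sin(θ/2)], [−i·sin(θ/2), cos(θ/2)]]; θ = 5.714, cos(θ/2) ≈ -0.959776, sin(θ/2) ≈ 0.280767.
With a = amp(|10⟩) = (0.1861 + 0.04988i) and b = amp(|11⟩) = (-0.08083 - 0.08083i):
new amp(|10⟩) = (-0.959776)·a + (-0.280767i)·b = (-0.2013 - 0.02518i)
new amp(|11⟩) = (-0.280767i)·a + (-0.959776)·b = (0.09158 + 0.02533i)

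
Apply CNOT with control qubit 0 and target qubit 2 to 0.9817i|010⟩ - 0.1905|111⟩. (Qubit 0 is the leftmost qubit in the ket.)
0.9817i|010⟩ - 0.1905|110⟩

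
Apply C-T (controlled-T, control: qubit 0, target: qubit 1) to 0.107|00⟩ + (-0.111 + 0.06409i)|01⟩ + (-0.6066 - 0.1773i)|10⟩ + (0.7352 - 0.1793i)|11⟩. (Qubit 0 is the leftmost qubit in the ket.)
0.107|00⟩ + (-0.111 + 0.06409i)|01⟩ + (-0.6066 - 0.1773i)|10⟩ + (0.6466 + 0.3931i)|11⟩

C-T leaves the control-|0⟩ kets |00⟩, |01⟩ unchanged and applies T to qubit 1 on the control-|1⟩ pair (|10⟩, |11⟩).
T = [[1, 0], [0, (1/√2 + (1/√2)i)]].
With a = amp(|10⟩) = (-0.6066 - 0.1773i) and b = amp(|11⟩) = (0.7352 - 0.1793i):
new amp(|10⟩) = (1)·a = (-0.6066 - 0.1773i)
new amp(|11⟩) = (1/√2 + (1/√2)i)·b = (0.6466 + 0.3931i)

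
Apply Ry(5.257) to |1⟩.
-0.4909|0⟩ - 0.8712|1⟩

Ry(5.257) = [[cos(θ/2), −sin(θ/2)], [sin(θ/2), cos(θ/2)]]; θ = 5.257, cos(θ/2) ≈ -0.871231, sin(θ/2) ≈ 0.490874.
With a = amp(|0⟩) = 0 and b = amp(|1⟩) = 1:
new amp(|0⟩) = (-0.871231)·a + (-0.490874)·b = -0.4909
new amp(|1⟩) = (0.490874)·a + (-0.871231)·b = -0.8712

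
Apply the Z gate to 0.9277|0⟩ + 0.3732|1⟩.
0.9277|0⟩ - 0.3732|1⟩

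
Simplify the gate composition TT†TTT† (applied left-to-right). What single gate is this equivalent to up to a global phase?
T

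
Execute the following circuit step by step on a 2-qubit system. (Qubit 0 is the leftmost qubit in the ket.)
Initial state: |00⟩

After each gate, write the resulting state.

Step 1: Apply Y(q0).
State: i|10⟩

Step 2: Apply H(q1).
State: (1/√2)i|10⟩ + (1/√2)i|11⟩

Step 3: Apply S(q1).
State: (1/√2)i|10⟩ - 1/√2|11⟩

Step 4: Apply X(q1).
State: -1/√2|10⟩ + (1/√2)i|11⟩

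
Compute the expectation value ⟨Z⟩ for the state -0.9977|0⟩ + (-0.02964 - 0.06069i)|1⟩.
0.9908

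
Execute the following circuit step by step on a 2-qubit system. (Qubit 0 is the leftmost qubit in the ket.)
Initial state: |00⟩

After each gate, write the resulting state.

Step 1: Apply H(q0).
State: 1/√2|00⟩ + 1/√2|10⟩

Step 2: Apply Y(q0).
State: -(1/√2)i|00⟩ + (1/√2)i|10⟩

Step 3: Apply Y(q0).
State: 1/√2|00⟩ + 1/√2|10⟩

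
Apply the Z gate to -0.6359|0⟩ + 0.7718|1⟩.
-0.6359|0⟩ - 0.7718|1⟩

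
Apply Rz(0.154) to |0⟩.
(0.997 - 0.07692i)|0⟩

Rz(0.154) = [[e^(−iθ/2), 0], [0, e^(iθ/2)]] with e^(±iθ/2) = cos(θ/2) ± i·sin(θ/2); θ = 0.154, cos(θ/2) ≈ 0.997037, sin(θ/2) ≈ 0.0769239.
With a = amp(|0⟩) = 1 and b = amp(|1⟩) = 0:
new amp(|0⟩) = (0.997037 - 0.0769239i)·a = (0.997 - 0.07692i)
new amp(|1⟩) = (0.997037 + 0.0769239i)·b = 0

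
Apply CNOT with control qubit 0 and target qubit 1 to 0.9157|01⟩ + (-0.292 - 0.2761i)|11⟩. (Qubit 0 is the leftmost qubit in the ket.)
0.9157|01⟩ + (-0.292 - 0.2761i)|10⟩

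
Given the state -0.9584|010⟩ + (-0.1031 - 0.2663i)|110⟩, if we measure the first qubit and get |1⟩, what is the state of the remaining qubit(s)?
(-0.361 - 0.9325i)|10⟩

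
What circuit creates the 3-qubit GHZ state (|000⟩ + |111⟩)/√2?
H(q0) → CNOT(q0,q1) → CNOT(q0,q2)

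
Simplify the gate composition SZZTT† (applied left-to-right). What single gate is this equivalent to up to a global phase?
S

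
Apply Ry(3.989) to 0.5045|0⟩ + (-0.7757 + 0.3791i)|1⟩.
(0.4997 - 0.3456i)|0⟩ + (0.7788 - 0.1559i)|1⟩

Ry(3.989) = [[cos(θ/2), −sin(θ/2)], [sin(θ/2), cos(θ/2)]]; θ = 3.989, cos(θ/2) ≈ -0.411139, sin(θ/2) ≈ 0.911572.
With a = amp(|0⟩) = 0.5045 and b = amp(|1⟩) = (-0.7757 + 0.3791i):
new amp(|0⟩) = (-0.411139)·a + (-0.911572)·b = (0.4997 - 0.3456i)
new amp(|1⟩) = (0.911572)·a + (-0.411139)·b = (0.7788 - 0.1559i)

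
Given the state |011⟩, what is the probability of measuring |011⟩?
1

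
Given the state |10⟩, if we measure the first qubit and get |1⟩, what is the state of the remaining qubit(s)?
|0⟩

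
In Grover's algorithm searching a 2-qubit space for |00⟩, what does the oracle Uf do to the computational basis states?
Uf|x⟩ = -|x⟩ if x = 00, else |x⟩ (phase flip on target)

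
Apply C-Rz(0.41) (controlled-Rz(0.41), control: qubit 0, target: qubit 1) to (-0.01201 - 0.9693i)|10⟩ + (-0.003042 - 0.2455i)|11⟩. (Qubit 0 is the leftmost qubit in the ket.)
(-0.2091 - 0.9466i)|10⟩ + (0.047 - 0.241i)|11⟩

C-Rz(0.41) leaves the control-|0⟩ kets |00⟩, |01⟩ unchanged and applies Rz(0.41) to qubit 1 on the control-|1⟩ pair (|10⟩, |11⟩).
Rz(0.41) = [[e^(−iθ/2), 0], [0, e^(iθ/2)]] with e^(±iθ/2) = cos(θ/2) ± i·sin(θ/2); θ = 0.41, cos(θ/2) ≈ 0.979061, sin(θ/2) ≈ 0.203567.
With a = amp(|10⟩) = (-0.01201 - 0.9693i) and b = amp(|11⟩) = (-0.003042 - 0.2455i):
new amp(|10⟩) = (0.979061 - 0.203567i)·a = (-0.2091 - 0.9466i)
new amp(|11⟩) = (0.979061 + 0.203567i)·b = (0.047 - 0.241i)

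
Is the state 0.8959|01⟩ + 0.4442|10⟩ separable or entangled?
Entangled

Writing the state as a|00⟩ + b|01⟩ + c|10⟩ + d|11⟩, it is a product state iff ad − bc = 0.
Here (a, b, c, d) = (0, 0.8959, 0.4442, 0): ad − bc = (0)(0) − (0.8959)(0.4442) = -0.398 ≠ 0, so the state is entangled.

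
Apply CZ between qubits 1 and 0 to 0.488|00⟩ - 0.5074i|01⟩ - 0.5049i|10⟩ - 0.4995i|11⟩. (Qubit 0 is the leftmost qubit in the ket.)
0.488|00⟩ - 0.5074i|01⟩ - 0.5049i|10⟩ + 0.4995i|11⟩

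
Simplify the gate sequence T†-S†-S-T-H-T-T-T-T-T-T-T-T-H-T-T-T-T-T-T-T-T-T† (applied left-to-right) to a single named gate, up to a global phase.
T†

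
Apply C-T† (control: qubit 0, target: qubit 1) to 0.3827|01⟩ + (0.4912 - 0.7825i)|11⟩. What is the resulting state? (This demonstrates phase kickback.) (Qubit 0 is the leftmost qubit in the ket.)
0.3827|01⟩ + (-0.206 - 0.9006i)|11⟩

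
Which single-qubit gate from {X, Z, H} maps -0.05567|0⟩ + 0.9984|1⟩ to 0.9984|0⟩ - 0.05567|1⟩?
X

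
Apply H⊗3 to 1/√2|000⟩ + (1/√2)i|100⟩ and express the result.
(0.25 + 0.25i)|000⟩ + (0.25 + 0.25i)|001⟩ + (0.25 + 0.25i)|010⟩ + (0.25 + 0.25i)|011⟩ + (0.25 - 0.25i)|100⟩ + (0.25 - 0.25i)|101⟩ + (0.25 - 0.25i)|110⟩ + (0.25 - 0.25i)|111⟩

H⊗3 gives amp(|y⟩) = (1/2√2) Σ_x (−1)^(x·y) amp(|x⟩), where x·y is the number of positions in which both x and y have a 1.
|000⟩: (1/√2 + (1/√2)i)/(2√2) = (0.25 + 0.25i)
|001⟩: (1/√2 + (1/√2)i)/(2√2) = (0.25 + 0.25i)
|010⟩: (1/√2 + (1/√2)i)/(2√2) = (0.25 + 0.25i)
|011⟩: (1/√2 + (1/√2)i)/(2√2) = (0.25 + 0.25i)
|100⟩: (1/√2 - (1/√2)i)/(2√2) = (0.25 - 0.25i)
|101⟩: (1/√2 - (1/√2)i)/(2√2) = (0.25 - 0.25i)
|110⟩: (1/√2 - (1/√2)i)/(2√2) = (0.25 - 0.25i)
|111⟩: (1/√2 - (1/√2)i)/(2√2) = (0.25 - 0.25i)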